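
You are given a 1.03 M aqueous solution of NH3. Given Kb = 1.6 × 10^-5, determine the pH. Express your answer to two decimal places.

NH3 + H2O ⇌ NH4+ + OH-
Let x = [OH-] at equilibrium. Kb = x²/(1.03 − x).
Neglecting x in the denominator: x = √(1.6 × 10^-5 × 1.03) = 4.06 × 10^-3 M
pOH = −log(4.06 × 10^-3) = 2.39; pH = 14.00 − 2.39 = 11.61

pH = 11.61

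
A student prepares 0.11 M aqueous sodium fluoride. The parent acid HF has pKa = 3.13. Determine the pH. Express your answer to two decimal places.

pH = 8.09

F- is the conjugate base of the weak acid HF.
Ka = 10^(−3.13) = 7.41 × 10^-4
Kb = Kw/Ka = 1.0×10^-14 / 7.41 × 10^-4 = 1.35 × 10^-11
Kb = x²/(0.11 − x) = 1.35 × 10^-11
Neglecting x in the denominator: x = √(1.35 × 10^-11 × 0.11) = 1.22 × 10^-6 M
(x/C₀ = 0.0011% < 5%, so the approximation holds.)
pOH = 5.91, so pH = 14.00 − pOH = 8.09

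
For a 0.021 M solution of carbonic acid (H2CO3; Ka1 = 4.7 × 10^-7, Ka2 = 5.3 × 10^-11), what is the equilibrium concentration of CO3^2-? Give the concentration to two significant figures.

5.3 × 10^-11 M

First ionization gives [H+] ≈ [HCO3-] = 9.93 × 10^-5 M.
Second step: Ka2 = [H+][CO3^2-]/[HCO3-] ≈ [CO3^2-] (since [H+] ≈ [HCO3-]).
So [CO3^2-] ≈ Ka2.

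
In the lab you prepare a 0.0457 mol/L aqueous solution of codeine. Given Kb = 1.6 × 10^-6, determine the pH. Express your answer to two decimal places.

pH = 10.43

C18H21NO3 + H2O ⇌ C18H22NO3+ + OH-
From the ICE table, Kb = [OH-]²/(0.0457 − [OH-]) = 1.6 × 10^-6.
Since Kb ≪ C₀, [OH-] ≈ √(Kb·C₀) = 2.70 × 10^-4 M.
([OH-]/C₀ = 0.59% < 5%, so the approximation holds.)
pOH = −log(2.70 × 10^-4) = 3.57; pH = 14.00 − 3.57 = 10.43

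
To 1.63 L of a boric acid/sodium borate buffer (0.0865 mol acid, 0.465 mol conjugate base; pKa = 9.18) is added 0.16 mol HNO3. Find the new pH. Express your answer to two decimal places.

pH = 9.27

After neutralization: n(B(OH)3) = 0.246 mol, n(B(OH)4-) = 0.305 mol.
Henderson–Hasselbalch with mole ratio 0.305/0.246: pH = 9.18 + (+0.093)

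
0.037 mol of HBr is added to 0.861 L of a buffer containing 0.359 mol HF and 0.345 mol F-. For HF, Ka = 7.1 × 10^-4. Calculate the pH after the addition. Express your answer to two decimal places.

pH = 3.04

Added H+ converts F- to HF: HF → 0.396 mol, F- → 0.308 mol.
pKa = −log(7.1 × 10^-4) = 3.149
pH = pKa + log([A⁻]/[HA]) = 3.149 + log(0.308/0.396) = 3.149 -0.109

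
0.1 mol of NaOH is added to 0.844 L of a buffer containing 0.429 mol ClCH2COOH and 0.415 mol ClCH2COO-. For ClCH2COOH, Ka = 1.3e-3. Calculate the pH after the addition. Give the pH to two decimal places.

pH = 3.08

After neutralization: n(ClCH2COOH) = 0.329 mol, n(ClCH2COO-) = 0.515 mol.
pKa = −log(1.3 × 10^-3) = 2.886
pH = pKa + log([A⁻]/[HA]) = 2.886 + log(0.515/0.329) = 2.886 +0.195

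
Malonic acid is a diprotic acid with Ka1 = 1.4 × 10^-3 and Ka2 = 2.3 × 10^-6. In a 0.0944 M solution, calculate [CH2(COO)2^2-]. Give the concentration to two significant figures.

2.3 × 10^-6 M

First ionization gives [H+] ≈ [CH2(COOH)COO-] = 1.08 × 10^-2 M.
Second step: Ka2 = [H+][CH2(COO)2^2-]/[CH2(COOH)COO-] ≈ [CH2(COO)2^2-] (since [H+] ≈ [CH2(COOH)COO-]).
So [CH2(COO)2^2-] ≈ Ka2.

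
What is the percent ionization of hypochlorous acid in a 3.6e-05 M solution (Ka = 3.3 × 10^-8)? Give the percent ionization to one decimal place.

HOCl ⇌ OCl- + H+; let x = [H+] at equilibrium.
x ≈ √(Ka·C₀) = √(3.3 × 10^-8 × 3.6e-05) = 1.09 × 10^-6 M
Fraction ionized = 1.09 × 10^-6 / 3.6e-05 = 0.0303 → 3.0%

3.0%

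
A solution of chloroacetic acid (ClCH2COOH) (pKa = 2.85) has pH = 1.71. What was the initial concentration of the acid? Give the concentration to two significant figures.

[H+] = 10^(-1.71) = 1.95 × 10^-2 M = x
Ka = 10^(−2.85) = 1.41 × 10^-3
Ka = x²/(C₀ − x) ⇒ C₀ = x + x²/Ka
C₀ = 1.95 × 10^-2 + (1.95 × 10^-2)²/(1.41 × 10^-3) = 2.89 × 10^-1 M

C₀ = 2.9 × 10^-1 M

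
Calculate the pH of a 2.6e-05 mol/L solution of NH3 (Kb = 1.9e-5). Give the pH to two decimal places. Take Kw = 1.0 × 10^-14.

NH3 + H2O ⇌ NH4+ + OH-
From the ICE table, Kb = [OH-]²/(2.6e-05 − [OH-]) = 1.9 × 10^-5.
The 5% rule fails; solving [OH-]² + Kb·[OH-] − Kb·C₀ = 0 exactly:
[OH-] = [−1.9e-05 + √(1.9e-05² + 1.98e-09)]/2 = 1.47 × 10^-5 M
pOH = 4.83, so pH = 14.00 − pOH = 9.17

pH = 9.17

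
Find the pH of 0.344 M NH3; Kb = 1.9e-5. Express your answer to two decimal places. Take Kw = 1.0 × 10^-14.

NH3 + H2O ⇌ NH4+ + OH-
Let x = [OH-] at equilibrium. Kb = x²/(0.344 − x).
Assume x ≪ 0.344: x ≈ √(1.9 × 10^-5 × 0.344) = 2.56 × 10^-3 M
pOH = 2.59, so pH = 14.00 − pOH = 11.41

pH = 11.41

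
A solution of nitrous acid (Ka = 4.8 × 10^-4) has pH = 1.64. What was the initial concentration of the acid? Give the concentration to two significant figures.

C₀ = 1.1 M

[H+] = 10^(-1.64) = 2.29 × 10^-2 M = x
Ka = x²/(C₀ − x) ⇒ C₀ = x + x²/Ka
C₀ = 2.29 × 10^-2 + (2.29 × 10^-2)²/(4.8 × 10^-4) = 1.12 M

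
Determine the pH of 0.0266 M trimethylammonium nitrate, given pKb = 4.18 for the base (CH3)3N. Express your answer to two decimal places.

pH = 5.70

(CH3)3NH+ is the conjugate acid of the weak base (CH3)3N.
Kb = 10^(−4.18) = 6.61 × 10^-5
Ka = Kw/Kb = 1.0×10^-14 / 6.61 × 10^-5 = 1.51 × 10^-10
From the ICE table, Ka = [H+]²/(0.0266 − [H+]) = 1.51 × 10^-10.
Since Ka ≪ C₀, [H+] ≈ √(Ka·C₀) = 2.00 × 10^-6 M.
Check: 0.0075% ionized — well under 5%, approximation valid.
pH = −log(2.00 × 10^-6) = 5.70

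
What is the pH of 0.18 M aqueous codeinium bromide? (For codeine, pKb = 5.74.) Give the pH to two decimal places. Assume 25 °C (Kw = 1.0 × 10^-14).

C18H22NO3+ is the conjugate acid of the weak base C18H21NO3.
Kb = 10^(−5.74) = 1.82 × 10^-6
Ka = Kw/Kb = 1.0×10^-14 / 1.82 × 10^-6 = 5.49 × 10^-9
From the ICE table, Ka = [H+]²/(0.18 − [H+]) = 5.49 × 10^-9.
Since Ka ≪ C₀, [H+] ≈ √(Ka·C₀) = 3.14 × 10^-5 M.
([H+]/C₀ = 0.017% < 5%, so the approximation holds.)
pH = −log(3.14 × 10^-5) = 4.50

pH = 4.50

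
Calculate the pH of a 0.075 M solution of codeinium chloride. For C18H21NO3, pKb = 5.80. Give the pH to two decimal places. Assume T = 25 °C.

pH = 4.66

C18H22NO3+ is the conjugate acid of the weak base C18H21NO3.
Kb = 10^(−5.80) = 1.58 × 10^-6
Ka = Kw/Kb = 1.0×10^-14 / 1.58 × 10^-6 = 6.33 × 10^-9
From the ICE table, Ka = [H+]²/(0.075 − [H+]) = 6.33 × 10^-9.
Since Ka ≪ C₀, [H+] ≈ √(Ka·C₀) = 2.18 × 10^-5 M.
pH = −log(2.18 × 10^-5) = 4.66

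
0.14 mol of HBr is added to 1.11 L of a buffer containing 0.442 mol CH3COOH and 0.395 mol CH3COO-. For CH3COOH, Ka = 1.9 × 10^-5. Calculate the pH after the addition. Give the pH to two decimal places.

pH = 4.36

Added H+ converts CH3COO- to CH3COOH: CH3COOH → 0.582 mol, CH3COO- → 0.255 mol.
pKa = −log(1.9 × 10^-5) = 4.721
pH = pKa + log(n_CH3COO-/n_CH3COOH) = 4.721 + log(0.255/0.582) = 4.721 + (-0.358)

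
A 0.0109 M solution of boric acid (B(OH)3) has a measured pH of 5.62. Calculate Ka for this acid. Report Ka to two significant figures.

Ka = 5.3 × 10^-10

[H+] = 10^(-5.62) = 2.40 × 10^-6 M
At equilibrium [HA] = 0.0109 − 2.40 × 10^-6 = 1.09 × 10^-2 M
Ka = [H+][A-]/[HA] = (2.40 × 10^-6)² / 1.09 × 10^-2 = 5.3 × 10^-10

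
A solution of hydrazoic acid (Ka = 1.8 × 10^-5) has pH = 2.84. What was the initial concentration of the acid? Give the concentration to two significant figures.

[H+] = 10^(-2.84) = 1.45 × 10^-3 M = x
Ka = x²/(C₀ − x) ⇒ C₀ = x + x²/Ka
C₀ = 1.45 × 10^-3 + (1.45 × 10^-3)²/(1.8 × 10^-5) = 1.18 × 10^-1 M

C₀ = 1.2 × 10^-1 M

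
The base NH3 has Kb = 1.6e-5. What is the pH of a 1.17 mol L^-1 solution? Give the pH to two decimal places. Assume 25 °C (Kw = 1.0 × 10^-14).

pH = 11.64

NH3 + H2O ⇌ NH4+ + OH-
Kb = x²/(1.17 − x) = 1.6 × 10^-5
Assume x ≪ 1.17: x ≈ √(1.6 × 10^-5 × 1.17) = 4.33 × 10^-3 M
(x/C₀ = 0.37% < 5%, so the approximation holds.)
pOH = 2.36, so pH = 14.00 − pOH = 11.64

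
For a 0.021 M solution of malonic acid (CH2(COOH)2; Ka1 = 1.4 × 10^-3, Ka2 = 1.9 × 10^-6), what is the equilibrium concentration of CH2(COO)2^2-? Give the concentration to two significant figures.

First ionization gives [H+] ≈ [CH2(COOH)COO-] = 4.77 × 10^-3 M.
Second step: Ka2 = [H+][CH2(COO)2^2-]/[CH2(COOH)COO-] ≈ [CH2(COO)2^2-] (since [H+] ≈ [CH2(COOH)COO-]).
So [CH2(COO)2^2-] ≈ Ka2.

1.9 × 10^-6 M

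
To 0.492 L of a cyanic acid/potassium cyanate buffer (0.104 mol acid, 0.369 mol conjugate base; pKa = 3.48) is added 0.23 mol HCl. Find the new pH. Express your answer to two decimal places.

pH = 3.10

Added H+ converts OCN- to HOCN: HOCN → 0.334 mol, OCN- → 0.139 mol.
pH = pKa + log([A⁻]/[HA]) = 3.48 + log(0.139/0.334) = 3.48 -0.381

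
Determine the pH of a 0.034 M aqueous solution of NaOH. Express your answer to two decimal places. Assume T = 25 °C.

pH = 12.53

NaOH is a strong base; [OH-] = 0.034 M.
pOH = -log(0.034) = 1.47
pH = 14.00 - 1.47 = 12.53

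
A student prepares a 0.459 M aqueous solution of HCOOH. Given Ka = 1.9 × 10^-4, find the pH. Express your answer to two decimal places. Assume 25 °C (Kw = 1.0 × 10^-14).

HCOOH ⇌ HCOO- + H+
From the ICE table, Ka = [H+]²/(0.459 − [H+]) = 1.9 × 10^-4.
Assume [H+] ≪ 0.459: [H+] ≈ √(1.9 × 10^-4 × 0.459) = 9.34 × 10^-3 M
([H+]/C₀ = 2% < 5%, so the approximation holds.)
pH = −log(9.34 × 10^-3) = 2.03

pH = 2.03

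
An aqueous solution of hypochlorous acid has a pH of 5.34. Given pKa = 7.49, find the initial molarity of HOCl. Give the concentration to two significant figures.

C₀ = 6.5 × 10^-4 M

[H+] = 10^(-5.34) = 4.57 × 10^-6 M = x
Ka = 10^(−7.49) = 3.24 × 10^-8
Ka = x²/(C₀ − x) ⇒ C₀ = x + x²/Ka
C₀ = 4.57 × 10^-6 + (4.57 × 10^-6)²/(3.24 × 10^-8) = 6.49 × 10^-4 M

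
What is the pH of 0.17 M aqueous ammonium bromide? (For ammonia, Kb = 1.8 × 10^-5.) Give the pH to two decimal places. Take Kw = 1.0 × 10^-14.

NH4+ is the conjugate acid of the weak base NH3.
Ka = Kw/Kb = 1.0×10^-14 / 1.8 × 10^-5 = 5.56 × 10^-10
Ka = [H+]²/(0.17 − [H+]) = 5.56 × 10^-10
Neglecting [H+] in the denominator: [H+] = √(5.56 × 10^-10 × 0.17) = 9.72 × 10^-6 M
pH = −log(9.72 × 10^-6) = 5.01

pH = 5.01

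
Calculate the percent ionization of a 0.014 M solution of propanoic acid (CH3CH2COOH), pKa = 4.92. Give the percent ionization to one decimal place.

CH3CH2COOH ⇌ CH3CH2COO- + H+; let x = [H+] at equilibrium.
Ka = 10^(−4.92) = 1.20 × 10^-5
x ≈ √(Ka·C₀) = √(1.20 × 10^-5 × 0.014) = 4.10 × 10^-4 M
% ionization = x/C₀ × 100% = 4.10 × 10^-4/0.014 × 100% = 2.9%

2.9%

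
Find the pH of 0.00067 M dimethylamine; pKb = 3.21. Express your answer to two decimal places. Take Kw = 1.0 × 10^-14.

(CH3)2NH + H2O ⇌ (CH3)2NH2+ + OH-
Kb = 10^(−3.21) = 6.17 × 10^-4
From the ICE table, Kb = [OH-]²/(0.00067 − [OH-]) = 6.17 × 10^-4.
Here C₀/Kb ≈ 1.09, so the small-[OH-] approximation fails. Use the quadratic:
[OH-] = (−Kb + √(Kb² + 4·Kb·C₀))/2 = 4.05 × 10^-4 M
pOH = 3.39, so pH = 14.00 − pOH = 10.61

pH = 10.61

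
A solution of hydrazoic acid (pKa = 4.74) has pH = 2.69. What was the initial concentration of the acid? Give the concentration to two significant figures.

[H+] = 10^(-2.69) = 2.04 × 10^-3 M = x
Ka = 10^(−4.74) = 1.82 × 10^-5
Ka = x²/(C₀ − x) ⇒ C₀ = x + x²/Ka
C₀ = 2.04 × 10^-3 + (2.04 × 10^-3)²/(1.82 × 10^-5) = 2.31 × 10^-1 M

C₀ = 2.3 × 10^-1 M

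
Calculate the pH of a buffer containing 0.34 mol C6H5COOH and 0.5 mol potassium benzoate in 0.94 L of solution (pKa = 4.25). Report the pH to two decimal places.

pH = 4.42

pH = pKa + log([A⁻]/[HA]) = 4.25 + log(0.5/0.34)
pH = 4.25 + (+0.167) = 4.42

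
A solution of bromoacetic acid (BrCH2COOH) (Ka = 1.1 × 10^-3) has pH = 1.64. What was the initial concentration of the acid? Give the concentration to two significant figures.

[H+] = 10^(-1.64) = 2.29 × 10^-2 M = x
Ka = x²/(C₀ − x) ⇒ C₀ = x + x²/Ka
C₀ = 2.29 × 10^-2 + (2.29 × 10^-2)²/(1.1 × 10^-3) = 5.00 × 10^-1 M

C₀ = 5.0 × 10^-1 M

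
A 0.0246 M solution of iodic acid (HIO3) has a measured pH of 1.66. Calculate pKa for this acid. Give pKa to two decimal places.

[H+] = 10^(-1.66) = 2.19 × 10^-2 M
At equilibrium [HA] = 0.0246 − 2.19 × 10^-2 = 2.70 × 10^-3 M
Ka = [H+][A-]/[HA] = (2.19 × 10^-2)² / 2.70 × 10^-3 = 1.78 × 10^-1
pKa = -log(1.78 × 10^-1) = 0.75

pKa = 0.75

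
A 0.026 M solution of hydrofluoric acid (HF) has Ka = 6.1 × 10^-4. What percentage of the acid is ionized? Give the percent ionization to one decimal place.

14.2%

HF ⇌ F- + H+; let x = [H+] at equilibrium.
Solve x² + 0.00061x − 1.59e-05 = 0 → x = 3.69 × 10^-3 M
Fraction ionized = 3.69 × 10^-3 / 0.026 = 0.1419 → 14.2%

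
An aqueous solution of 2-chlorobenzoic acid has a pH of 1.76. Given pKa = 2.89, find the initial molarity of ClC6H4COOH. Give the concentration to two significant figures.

C₀ = 2.5 × 10^-1 M

[H+] = 10^(-1.76) = 1.74 × 10^-2 M = x
Ka = 10^(−2.89) = 1.29 × 10^-3
Ka = x²/(C₀ − x) ⇒ C₀ = x + x²/Ka
C₀ = 1.74 × 10^-2 + (1.74 × 10^-2)²/(1.29 × 10^-3) = 2.52 × 10^-1 M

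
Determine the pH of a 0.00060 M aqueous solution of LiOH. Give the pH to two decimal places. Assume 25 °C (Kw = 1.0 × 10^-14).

pH = 10.78

LiOH is a strong base; [OH-] = 0.0006 M.
pOH = -log(0.0006) = 3.22
pH = 14.00 - 3.22 = 10.78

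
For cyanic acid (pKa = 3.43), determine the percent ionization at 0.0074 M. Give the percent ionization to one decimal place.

HOCN ⇌ OCN- + H+; let x = [H+] at equilibrium.
Ka = 10^(−3.43) = 3.72 × 10^-4
Solve x² + 0.000372x − 2.75e-06 = 0 → x = 1.48 × 10^-3 M
Fraction ionized = 1.48 × 10^-3 / 0.0074 = 0.2000 → 20.0%

20.0%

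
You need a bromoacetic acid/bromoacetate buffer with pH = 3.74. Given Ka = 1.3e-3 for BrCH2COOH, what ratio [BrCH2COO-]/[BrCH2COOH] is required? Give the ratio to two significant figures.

ratio = 7.1

pKa = -log(1.3 × 10^-3) = 2.886
pH = pKa + log(r) ⇒ log(r) = 3.74 − 2.886 = +0.854
r = [BrCH2COO-]/[BrCH2COOH] = 10^(+0.854) = 7.14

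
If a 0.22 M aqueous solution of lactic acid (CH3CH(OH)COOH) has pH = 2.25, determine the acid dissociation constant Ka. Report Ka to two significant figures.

Ka = 1.5 × 10^-4

[H+] = 10^(-2.25) = 5.62 × 10^-3 M
At equilibrium [HA] = 0.22 − 5.62 × 10^-3 = 2.14 × 10^-1 M
Ka = [H+][A-]/[HA] = (5.62 × 10^-3)² / 2.14 × 10^-1 = 1.5 × 10^-4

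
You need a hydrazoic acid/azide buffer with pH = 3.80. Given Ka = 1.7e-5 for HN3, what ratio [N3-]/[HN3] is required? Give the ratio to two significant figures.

ratio = 0.11

pKa = -log(1.7 × 10^-5) = 4.770
pH = pKa + log(r) ⇒ log(r) = 3.80 − 4.770 = -0.970
r = [N3-]/[HN3] = 10^(-0.970) = 0.107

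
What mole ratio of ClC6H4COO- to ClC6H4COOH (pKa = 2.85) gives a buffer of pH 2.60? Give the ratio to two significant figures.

ratio = 0.56

pH = pKa + log(r) ⇒ log(r) = 2.60 − 2.85 = -0.25
r = [ClC6H4COO-]/[ClC6H4COOH] = 10^(-0.25) = 0.562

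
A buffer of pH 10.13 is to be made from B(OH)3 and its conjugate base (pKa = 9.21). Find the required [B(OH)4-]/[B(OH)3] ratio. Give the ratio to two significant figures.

ratio = 8.3

pH = pKa + log(r) ⇒ log(r) = 10.13 − 9.21 = +0.92
r = [B(OH)4-]/[B(OH)3] = 10^(+0.92) = 8.32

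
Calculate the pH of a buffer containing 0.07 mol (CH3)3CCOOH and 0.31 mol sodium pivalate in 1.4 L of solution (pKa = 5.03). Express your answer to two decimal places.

pH = pKa + log([A⁻]/[HA]) = 5.03 + log(0.31/0.07)
pH = 5.03 + (+0.646) = 5.68

pH = 5.68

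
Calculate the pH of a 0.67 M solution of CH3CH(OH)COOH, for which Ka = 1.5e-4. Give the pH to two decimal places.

pH = 2.00

CH3CH(OH)COOH ⇌ CH3CH(OH)COO- + H+
Let x = [H+] at equilibrium. Ka = x²/(0.67 − x).
Assume x ≪ 0.67: x ≈ √(1.5 × 10^-4 × 0.67) = 1.00 × 10^-2 M
pH = −log[H+] = −log(1.00 × 10^-2) = 2.00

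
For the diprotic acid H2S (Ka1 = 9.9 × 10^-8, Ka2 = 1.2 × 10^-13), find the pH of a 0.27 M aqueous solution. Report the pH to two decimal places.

pH = 3.79

Since Ka1 ≫ Ka2, the first ionization dominates [H+].
Ka1 = x²/(0.27 − x) = 9.9 × 10^-8
x ≈ √(9.9 × 10^-8 × 0.27) = 1.63 × 10^-4 M
pH = −log(1.63 × 10^-4) = 3.79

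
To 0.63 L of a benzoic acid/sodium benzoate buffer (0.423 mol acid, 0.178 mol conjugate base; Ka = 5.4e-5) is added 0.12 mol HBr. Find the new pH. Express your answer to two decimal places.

pH = 3.30

Added H+ converts C6H5COO- to C6H5COOH: C6H5COOH → 0.543 mol, C6H5COO- → 0.058 mol.
pKa = −log(5.4 × 10^-5) = 4.268
pH = pKa + log([A⁻]/[HA]) = 4.268 + log(0.058/0.543) = 4.268 -0.971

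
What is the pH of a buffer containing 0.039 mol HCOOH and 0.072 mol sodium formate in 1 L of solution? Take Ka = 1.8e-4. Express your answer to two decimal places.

pH = 4.01

pKa = −log(1.8 × 10^-4) = 3.745
pH = pKa + log([A⁻]/[HA]) = 3.745 + log(0.072/0.039)
pH = 3.745 + (+0.266) = 4.01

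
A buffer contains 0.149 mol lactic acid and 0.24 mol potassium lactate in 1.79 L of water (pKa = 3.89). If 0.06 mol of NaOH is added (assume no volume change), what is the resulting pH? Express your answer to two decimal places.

pH = 4.42

After neutralization: n(CH3CH(OH)COOH) = 0.089 mol, n(CH3CH(OH)COO-) = 0.3 mol.
Henderson–Hasselbalch with mole ratio 0.3/0.089: pH = 3.89 + (+0.528)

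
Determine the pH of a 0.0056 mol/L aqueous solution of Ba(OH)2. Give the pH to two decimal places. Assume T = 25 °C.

Ba(OH)2 is a strong base (each formula unit releases 2 OH-); [OH-] = 0.0112 M.
pOH = -log(0.0112) = 1.95
pH = 14.00 - 1.95 = 12.05

pH = 12.05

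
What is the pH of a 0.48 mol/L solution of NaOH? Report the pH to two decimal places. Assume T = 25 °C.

pH = 13.68

NaOH is a strong base; [OH-] = 0.48 M.
pOH = -log(0.48) = 0.32
pH = 14.00 - 0.32 = 13.68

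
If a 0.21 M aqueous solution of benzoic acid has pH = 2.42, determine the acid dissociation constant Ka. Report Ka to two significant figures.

Ka = 7.0 × 10^-5

[H+] = 10^(-2.42) = 3.80 × 10^-3 M
At equilibrium [HA] = 0.21 − 3.80 × 10^-3 = 2.06 × 10^-1 M
Ka = [H+][A-]/[HA] = (3.80 × 10^-3)² / 2.06 × 10^-1 = 7.0 × 10^-5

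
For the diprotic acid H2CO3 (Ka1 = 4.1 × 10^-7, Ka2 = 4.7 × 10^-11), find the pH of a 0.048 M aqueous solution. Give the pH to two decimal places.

Ka1 ≫ Ka2, so treat the first dissociation as the only significant source of H+.
Ka1 = x²/(0.048 − x) = 4.1 × 10^-7
x ≈ √(4.1 × 10^-7 × 0.048) = 1.40 × 10^-4 M
pH = −log(1.40 × 10^-4) = 3.85

pH = 3.85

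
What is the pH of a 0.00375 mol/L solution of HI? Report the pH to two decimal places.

pH = 2.43

HI is a strong acid and dissociates completely, so [H+] = 0.00375 M.
pH = -log(0.00375) = 2.43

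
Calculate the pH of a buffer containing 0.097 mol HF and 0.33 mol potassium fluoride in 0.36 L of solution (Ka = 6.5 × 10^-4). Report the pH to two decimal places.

pH = 3.72

pKa = −log(6.5 × 10^-4) = 3.187
Using pH = pKa + log([base]/[acid]) with [base]/[acid] = 0.33/0.097:
pH = 3.187 + (+0.532) = 3.72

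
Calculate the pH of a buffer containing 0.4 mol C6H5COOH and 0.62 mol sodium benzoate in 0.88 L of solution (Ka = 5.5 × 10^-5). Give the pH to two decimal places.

pH = 4.45

pKa = −log(5.5 × 10^-5) = 4.260
pH = pKa + log([A⁻]/[HA]) = 4.260 + log(0.62/0.4)
pH = 4.260 + (+0.190) = 4.45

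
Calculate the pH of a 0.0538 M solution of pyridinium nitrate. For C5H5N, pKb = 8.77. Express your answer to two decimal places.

pH = 3.25

C5H5NH+ is the conjugate acid of the weak base C5H5N.
Kb = 10^(−8.77) = 1.70 × 10^-9
Ka = Kw/Kb = 1.0×10^-14 / 1.70 × 10^-9 = 5.88 × 10^-6
Ka = x²/(0.0538 − x) = 5.88 × 10^-6
Neglecting x in the denominator: x = √(5.88 × 10^-6 × 0.0538) = 5.62 × 10^-4 M
pH = −log(5.62 × 10^-4) = 3.25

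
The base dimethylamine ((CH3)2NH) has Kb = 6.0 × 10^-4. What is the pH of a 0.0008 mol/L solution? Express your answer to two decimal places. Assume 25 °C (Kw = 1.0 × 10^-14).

(CH3)2NH + H2O ⇌ (CH3)2NH2+ + OH-
Let x = [OH-] at equilibrium. Kb = x²/(0.0008 − x).
Here C₀/Kb ≈ 1.33, so the small-x approximation fails. Use the quadratic:
x = [−0.0006 + √(0.0006² + 1.92e-06)]/2 = 4.55 × 10^-4 M
pOH = −log(4.55 × 10^-4) = 3.34; pH = 14.00 − 3.34 = 10.66

pH = 10.66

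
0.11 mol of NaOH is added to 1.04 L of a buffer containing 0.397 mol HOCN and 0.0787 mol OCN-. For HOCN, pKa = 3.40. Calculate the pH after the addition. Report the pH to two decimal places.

OH- converts HOCN to OCN-: HOCN → 0.287 mol, OCN- → 0.189 mol.
pH = pKa + log(n_OCN-/n_HOCN) = 3.40 + log(0.189/0.287) = 3.40 + (-0.181)

pH = 3.22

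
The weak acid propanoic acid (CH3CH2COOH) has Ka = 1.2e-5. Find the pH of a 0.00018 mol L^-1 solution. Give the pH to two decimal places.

pH = 4.39

CH3CH2COOH ⇌ CH3CH2COO- + H+
Ka = [H+]²/(0.00018 − [H+]) = 1.2 × 10^-5
[H+] is not negligible relative to C₀; solve [H+]² + 1.2e-05·[H+] − 2.16e-09 = 0.
[H+] = (−Ka + √(Ka² + 4·Ka·C₀))/2 = 4.09 × 10^-5 M
pH = −log(4.09 × 10^-5) = 4.39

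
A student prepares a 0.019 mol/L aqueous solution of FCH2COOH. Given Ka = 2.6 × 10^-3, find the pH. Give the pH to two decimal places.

pH = 2.23

FCH2COOH ⇌ FCH2COO- + H+
Let x = [H+] at equilibrium. Ka = x²/(0.019 − x).
x is not negligible relative to C₀; solve x² + 0.0026·x − 4.94e-05 = 0.
x = [−0.0026 + √(0.0026² + 0.000198)]/2 = 5.85 × 10^-3 M
pH = −log[H+] = −log(5.85 × 10^-3) = 2.23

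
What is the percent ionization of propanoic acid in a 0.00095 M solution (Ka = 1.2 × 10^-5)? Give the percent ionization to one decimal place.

10.6%

CH3CH2COOH ⇌ CH3CH2COO- + H+; let x = [H+] at equilibrium.
Ka = x²/(C₀ − x); solving the quadratic gives x = 1.01 × 10^-4 M.
Fraction ionized = 1.01 × 10^-4 / 0.00095 = 0.1063 → 10.6%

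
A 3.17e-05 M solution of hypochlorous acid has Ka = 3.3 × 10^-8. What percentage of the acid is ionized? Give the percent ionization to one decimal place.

3.2%

HOCl ⇌ OCl- + H+; let x = [H+] at equilibrium.
x ≈ √(Ka·C₀) = √(3.3 × 10^-8 × 3.17e-05) = 1.02 × 10^-6 M
Fraction ionized = 1.02 × 10^-6 / 3.17e-05 = 0.0322 → 3.2%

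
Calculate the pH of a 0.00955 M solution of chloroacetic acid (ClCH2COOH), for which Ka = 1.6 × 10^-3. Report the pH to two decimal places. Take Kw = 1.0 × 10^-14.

pH = 2.50

ClCH2COOH ⇌ ClCH2COO- + H+
Ka = x²/(0.00955 − x) = 1.6 × 10^-3
The 5% rule fails; solving x² + Ka·x − Ka·C₀ = 0 exactly:
x = (−Ka + √(Ka² + 4·Ka·C₀))/2 = 3.19 × 10^-3 M
pH = −log(3.19 × 10^-3) = 2.50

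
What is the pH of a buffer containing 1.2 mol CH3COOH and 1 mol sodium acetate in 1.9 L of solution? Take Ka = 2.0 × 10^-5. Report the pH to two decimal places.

pKa = −log(2.0 × 10^-5) = 4.699
pH = pKa + log([A⁻]/[HA]) = 4.699 + log(1/1.2)
pH = 4.699 + (-0.079) = 4.62

pH = 4.62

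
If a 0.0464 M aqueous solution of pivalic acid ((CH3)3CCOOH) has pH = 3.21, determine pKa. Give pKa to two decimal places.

[H+] = 10^(-3.21) = 6.17 × 10^-4 M
At equilibrium [HA] = 0.0464 − 6.17 × 10^-4 = 4.58 × 10^-2 M
Ka = [H+][A-]/[HA] = (6.17 × 10^-4)² / 4.58 × 10^-2 = 8.31 × 10^-6
pKa = -log(8.31 × 10^-6) = 5.08

pKa = 5.08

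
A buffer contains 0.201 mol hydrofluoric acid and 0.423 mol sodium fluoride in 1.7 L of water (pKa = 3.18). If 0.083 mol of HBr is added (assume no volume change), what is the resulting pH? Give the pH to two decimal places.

After neutralization: n(HF) = 0.284 mol, n(F-) = 0.34 mol.
pH = pKa + log(n_F-/n_HF) = 3.18 + log(0.34/0.284) = 3.18 + (+0.078)

pH = 3.26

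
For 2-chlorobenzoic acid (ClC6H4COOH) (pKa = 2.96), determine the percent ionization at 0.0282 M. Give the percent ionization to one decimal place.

ClC6H4COOH ⇌ ClC6H4COO- + H+; let x = [H+] at equilibrium.
Ka = 10^(−2.96) = 1.10 × 10^-3
Ka = x²/(C₀ − x); solving the quadratic gives x = 5.05 × 10^-3 M.
Fraction ionized = 5.05 × 10^-3 / 0.0282 = 0.1791 → 17.9%

17.9%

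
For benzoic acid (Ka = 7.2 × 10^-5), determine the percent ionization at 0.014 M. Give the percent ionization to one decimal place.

C6H5COOH ⇌ C6H5COO- + H+; let x = [H+] at equilibrium.
Solve x² + 7.2e-05x − 1.01e-06 = 0 → x = 9.69 × 10^-4 M
Fraction ionized = 9.69 × 10^-4 / 0.014 = 0.0692 → 6.9%

6.9%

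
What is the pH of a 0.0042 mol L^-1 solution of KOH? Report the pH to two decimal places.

KOH is a strong base; [OH-] = 0.0042 M.
pOH = -log(0.0042) = 2.38
pH = 14.00 - 2.38 = 11.62

pH = 11.62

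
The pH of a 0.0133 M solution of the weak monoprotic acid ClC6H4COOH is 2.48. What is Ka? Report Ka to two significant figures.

Ka = 1.1 × 10^-3

[H+] = 10^(-2.48) = 3.31 × 10^-3 M
At equilibrium [HA] = 0.0133 − 3.31 × 10^-3 = 9.99 × 10^-3 M
Ka = [H+][A-]/[HA] = (3.31 × 10^-3)² / 9.99 × 10^-3 = 1.1 × 10^-3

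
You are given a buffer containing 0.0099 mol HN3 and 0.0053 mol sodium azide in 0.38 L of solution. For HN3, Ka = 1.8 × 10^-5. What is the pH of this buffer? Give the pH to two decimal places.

pH = 4.47

pKa = −log(1.8 × 10^-5) = 4.745
Using pH = pKa + log([base]/[acid]) with [base]/[acid] = 0.0053/0.0099:
pH = 4.745 + (-0.271) = 4.47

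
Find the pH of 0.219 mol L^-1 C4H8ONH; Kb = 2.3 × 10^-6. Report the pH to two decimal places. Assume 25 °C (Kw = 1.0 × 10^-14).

C4H8ONH + H2O ⇌ C4H8ONH2+ + OH-
Kb = [OH-]²/(0.219 − [OH-]) = 2.3 × 10^-6
Assume [OH-] ≪ 0.219: [OH-] ≈ √(2.3 × 10^-6 × 0.219) = 7.10 × 10^-4 M
([OH-]/C₀ = 0.32% < 5%, so the approximation holds.)
pOH = −log(7.10 × 10^-4) = 3.15; pH = 14.00 − 3.15 = 10.85

pH = 10.85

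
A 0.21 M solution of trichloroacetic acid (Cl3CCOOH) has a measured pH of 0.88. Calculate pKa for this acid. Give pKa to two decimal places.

[H+] = 10^(-0.88) = 1.32 × 10^-1 M
At equilibrium [HA] = 0.21 − 1.32 × 10^-1 = 7.80 × 10^-2 M
Ka = [H+][A-]/[HA] = (1.32 × 10^-1)² / 7.80 × 10^-2 = 2.23 × 10^-1
pKa = -log(2.23 × 10^-1) = 0.65

pKa = 0.65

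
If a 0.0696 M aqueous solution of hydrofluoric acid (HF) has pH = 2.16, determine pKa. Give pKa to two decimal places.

[H+] = 10^(-2.16) = 6.92 × 10^-3 M
At equilibrium [HA] = 0.0696 − 6.92 × 10^-3 = 6.27 × 10^-2 M
Ka = [H+][A-]/[HA] = (6.92 × 10^-3)² / 6.27 × 10^-2 = 7.64 × 10^-4
pKa = -log(7.64 × 10^-4) = 3.12

pKa = 3.12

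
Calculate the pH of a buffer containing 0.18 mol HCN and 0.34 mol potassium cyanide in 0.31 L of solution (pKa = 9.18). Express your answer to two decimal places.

Henderson–Hasselbalch: pH = pKa + log([CN-]/[HCN]) = 9.18 + log(0.34/0.18)
pH = 9.18 + (+0.276) = 9.46

pH = 9.46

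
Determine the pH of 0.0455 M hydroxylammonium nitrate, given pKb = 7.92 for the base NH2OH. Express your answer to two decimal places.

NH3OH+ is the conjugate acid of the weak base NH2OH.
Kb = 10^(−7.92) = 1.20 × 10^-8
Ka = Kw/Kb = 1.0×10^-14 / 1.20 × 10^-8 = 8.33 × 10^-7
Let x = [H+] at equilibrium. Ka = x²/(0.0455 − x).
Neglecting x in the denominator: x = √(8.33 × 10^-7 × 0.0455) = 1.95 × 10^-4 M
(x/C₀ = 0.43% < 5%, so the approximation holds.)
pH = −log[H+] = −log(1.95 × 10^-4) = 3.71

pH = 3.71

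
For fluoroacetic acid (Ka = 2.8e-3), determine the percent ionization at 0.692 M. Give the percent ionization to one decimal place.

6.2%

FCH2COOH ⇌ FCH2COO- + H+; let x = [H+] at equilibrium.
Solve x² + 0.0028x − 0.00194 = 0 → x = 4.26 × 10^-2 M
% ionization = x/C₀ × 100% = 4.26 × 10^-2/0.692 × 100% = 6.2%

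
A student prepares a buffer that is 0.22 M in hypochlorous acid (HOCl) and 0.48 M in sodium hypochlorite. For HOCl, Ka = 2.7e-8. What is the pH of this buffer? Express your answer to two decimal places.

pKa = −log(2.7 × 10^-8) = 7.569
Using pH = pKa + log([base]/[acid]) with [base]/[acid] = 0.48/0.22:
pH = 7.569 + (+0.339) = 7.91

pH = 7.91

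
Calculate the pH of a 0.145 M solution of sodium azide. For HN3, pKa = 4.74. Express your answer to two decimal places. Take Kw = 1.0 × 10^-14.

N3- is the conjugate base of the weak acid HN3.
Ka = 10^(−4.74) = 1.82 × 10^-5
Kb = Kw/Ka = 1.0×10^-14 / 1.82 × 10^-5 = 5.49 × 10^-10
From the ICE table, Kb = [OH-]²/(0.145 − [OH-]) = 5.49 × 10^-10.
Assume [OH-] ≪ 0.145: [OH-] ≈ √(5.49 × 10^-10 × 0.145) = 8.92 × 10^-6 M
Check: 0.0062% ionized — well under 5%, approximation valid.
pOH = 5.05, so pH = 14.00 − pOH = 8.95

pH = 8.95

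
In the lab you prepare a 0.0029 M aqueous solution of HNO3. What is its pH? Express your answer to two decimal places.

pH = 2.54

HNO3 is a strong acid and dissociates completely, so [H+] = 0.0029 M.
pH = -log(0.0029) = 2.54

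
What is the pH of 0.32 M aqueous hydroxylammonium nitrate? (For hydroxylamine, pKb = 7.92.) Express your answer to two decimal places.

NH3OH+ is the conjugate acid of the weak base NH2OH.
Kb = 10^(−7.92) = 1.20 × 10^-8
Ka = Kw/Kb = 1.0×10^-14 / 1.20 × 10^-8 = 8.33 × 10^-7
Let x = [H+] at equilibrium. Ka = x²/(0.32 − x).
Assume x ≪ 0.32: x ≈ √(8.33 × 10^-7 × 0.32) = 5.16 × 10^-4 M
Check: 0.16% ionized — well under 5%, approximation valid.
pH = −log(5.16 × 10^-4) = 3.29

pH = 3.29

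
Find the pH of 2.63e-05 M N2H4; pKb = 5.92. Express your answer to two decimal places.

pH = 8.70

N2H4 + H2O ⇌ N2H5+ + OH-
Kb = 10^(−5.92) = 1.20 × 10^-6
From the ICE table, Kb = [OH-]²/(2.63e-05 − [OH-]) = 1.20 × 10^-6.
Here C₀/Kb ≈ 21.9, so the small-[OH-] approximation fails. Use the quadratic:
[OH-] = (−Kb + √(Kb² + 4·Kb·C₀))/2 = 5.05 × 10^-6 M
pOH = 5.30, so pH = 14.00 − pOH = 8.70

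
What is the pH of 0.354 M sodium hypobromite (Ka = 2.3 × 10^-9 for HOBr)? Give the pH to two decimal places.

pH = 11.09

OBr- is the conjugate base of the weak acid HOBr.
Kb = Kw/Ka = 1.0×10^-14 / 2.3 × 10^-9 = 4.35 × 10^-6
Let x = [OH-] at equilibrium. Kb = x²/(0.354 − x).
Assume x ≪ 0.354: x ≈ √(4.35 × 10^-6 × 0.354) = 1.24 × 10^-3 M
pOH = 2.91, so pH = 14.00 − pOH = 11.09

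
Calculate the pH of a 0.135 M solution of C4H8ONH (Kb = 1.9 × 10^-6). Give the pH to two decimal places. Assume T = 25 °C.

pH = 10.70

C4H8ONH + H2O ⇌ C4H8ONH2+ + OH-
Kb = [OH-]²/(0.135 − [OH-]) = 1.9 × 10^-6
Since Kb ≪ C₀, [OH-] ≈ √(Kb·C₀) = 5.06 × 10^-4 M.
Check: 0.38% ionized — well under 5%, approximation valid.
pOH = −log(5.06 × 10^-4) = 3.30; pH = 14.00 − 3.30 = 10.70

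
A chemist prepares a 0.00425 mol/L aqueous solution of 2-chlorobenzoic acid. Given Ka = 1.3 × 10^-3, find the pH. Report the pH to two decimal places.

ClC6H4COOH ⇌ ClC6H4COO- + H+
Ka = [H+]²/(0.00425 − [H+]) = 1.3 × 10^-3
Here C₀/Ka ≈ 3.27, so the small-[H+] approximation fails. Use the quadratic:
[H+] = [−0.0013 + √(0.0013² + 2.21e-05)]/2 = 1.79 × 10^-3 M
pH = −log[H+] = −log(1.79 × 10^-3) = 2.75

pH = 2.75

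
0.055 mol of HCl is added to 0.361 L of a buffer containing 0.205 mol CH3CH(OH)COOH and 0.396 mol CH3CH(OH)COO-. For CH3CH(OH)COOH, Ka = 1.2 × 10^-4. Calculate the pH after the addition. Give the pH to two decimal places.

After neutralization: n(CH3CH(OH)COOH) = 0.26 mol, n(CH3CH(OH)COO-) = 0.341 mol.
pKa = −log(1.2 × 10^-4) = 3.921
Henderson–Hasselbalch with mole ratio 0.341/0.26: pH = 3.921 + (+0.118)

pH = 4.04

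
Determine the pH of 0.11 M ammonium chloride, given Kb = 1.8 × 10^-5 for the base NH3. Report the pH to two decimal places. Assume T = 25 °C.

pH = 5.11

NH4+ is the conjugate acid of the weak base NH3.
Ka = Kw/Kb = 1.0×10^-14 / 1.8 × 10^-5 = 5.56 × 10^-10
Let x = [H+] at equilibrium. Ka = x²/(0.11 − x).
Assume x ≪ 0.11: x ≈ √(5.56 × 10^-10 × 0.11) = 7.82 × 10^-6 M
Check: 0.0071% ionized — well under 5%, approximation valid.
pH = −log[H+] = −log(7.82 × 10^-6) = 5.11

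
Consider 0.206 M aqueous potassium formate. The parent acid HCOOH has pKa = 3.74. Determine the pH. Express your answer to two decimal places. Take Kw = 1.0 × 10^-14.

pH = 8.53

HCOO- is the conjugate base of the weak acid HCOOH.
Ka = 10^(−3.74) = 1.82 × 10^-4
Kb = Kw/Ka = 1.0×10^-14 / 1.82 × 10^-4 = 5.49 × 10^-11
Kb = x²/(0.206 − x) = 5.49 × 10^-11
Assume x ≪ 0.206: x ≈ √(5.49 × 10^-11 × 0.206) = 3.36 × 10^-6 M
(x/C₀ = 0.0016% < 5%, so the approximation holds.)
pOH = 5.47, so pH = 14.00 − pOH = 8.53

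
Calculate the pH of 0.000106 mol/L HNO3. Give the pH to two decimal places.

HNO3 is a strong acid and dissociates completely, so [H+] = 0.000106 M.
pH = -log(0.000106) = 3.97

pH = 3.97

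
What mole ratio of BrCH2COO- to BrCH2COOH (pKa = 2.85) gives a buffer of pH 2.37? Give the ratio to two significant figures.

ratio = 0.33

pH = pKa + log(r) ⇒ log(r) = 2.37 − 2.85 = -0.48
r = [BrCH2COO-]/[BrCH2COOH] = 10^(-0.48) = 0.331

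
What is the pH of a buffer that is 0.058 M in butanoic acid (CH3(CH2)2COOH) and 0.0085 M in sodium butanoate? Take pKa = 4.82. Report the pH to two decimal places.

Henderson–Hasselbalch: pH = pKa + log([CH3(CH2)2COO-]/[CH3(CH2)2COOH]) = 4.82 + log(0.0085/0.058)
pH = 4.82 + (-0.834) = 3.99

pH = 3.99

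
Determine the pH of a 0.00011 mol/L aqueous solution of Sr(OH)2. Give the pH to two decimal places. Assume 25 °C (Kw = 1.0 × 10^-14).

Sr(OH)2 is a strong base (each formula unit releases 2 OH-); [OH-] = 0.00022 M.
pOH = -log(0.00022) = 3.66
pH = 14.00 - 3.66 = 10.34

pH = 10.34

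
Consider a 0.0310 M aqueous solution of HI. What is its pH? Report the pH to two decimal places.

pH = 1.51

HI is a strong acid and dissociates completely, so [H+] = 0.0310 M.
pH = -log(0.031) = 1.51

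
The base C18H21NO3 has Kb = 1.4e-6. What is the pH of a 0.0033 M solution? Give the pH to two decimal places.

pH = 9.83

C18H21NO3 + H2O ⇌ C18H22NO3+ + OH-
From the ICE table, Kb = [OH-]²/(0.0033 − [OH-]) = 1.4 × 10^-6.
Assume [OH-] ≪ 0.0033: [OH-] ≈ √(1.4 × 10^-6 × 0.0033) = 6.80 × 10^-5 M
pOH = −log(6.80 × 10^-5) = 4.17; pH = 14.00 − 4.17 = 9.83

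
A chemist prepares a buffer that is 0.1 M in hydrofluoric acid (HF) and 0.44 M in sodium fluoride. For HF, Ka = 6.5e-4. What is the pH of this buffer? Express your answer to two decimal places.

pH = 3.83

pKa = −log(6.5 × 10^-4) = 3.187
Using pH = pKa + log([base]/[acid]) with [base]/[acid] = 0.44/0.1:
pH = 3.187 + (+0.643) = 3.83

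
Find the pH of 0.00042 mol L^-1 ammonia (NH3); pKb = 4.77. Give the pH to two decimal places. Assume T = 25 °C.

pH = 9.88

NH3 + H2O ⇌ NH4+ + OH-
Kb = 10^(−4.77) = 1.70 × 10^-5
From the ICE table, Kb = x²/(0.00042 − x) = 1.70 × 10^-5.
x is not negligible relative to C₀; solve x² + 1.7e-05·x − 7.14e-09 = 0.
x = (−Kb + √(Kb² + 4·Kb·C₀))/2 = 7.64 × 10^-5 M
pOH = −log(7.64 × 10^-5) = 4.12; pH = 14.00 − 4.12 = 9.88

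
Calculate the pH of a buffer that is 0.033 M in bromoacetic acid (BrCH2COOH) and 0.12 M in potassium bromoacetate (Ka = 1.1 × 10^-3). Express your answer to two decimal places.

pKa = −log(1.1 × 10^-3) = 2.959
pH = pKa + log([A⁻]/[HA]) = 2.959 + log(0.12/0.033)
pH = 2.959 + (+0.561) = 3.52

pH = 3.52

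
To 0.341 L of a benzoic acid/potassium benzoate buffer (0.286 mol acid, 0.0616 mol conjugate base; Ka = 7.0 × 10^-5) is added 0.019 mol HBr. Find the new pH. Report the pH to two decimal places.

pH = 3.30

After neutralization: n(C6H5COOH) = 0.305 mol, n(C6H5COO-) = 0.0426 mol.
pKa = −log(7.0 × 10^-5) = 4.155
Henderson–Hasselbalch with mole ratio 0.0426/0.305: pH = 4.155 + (-0.855)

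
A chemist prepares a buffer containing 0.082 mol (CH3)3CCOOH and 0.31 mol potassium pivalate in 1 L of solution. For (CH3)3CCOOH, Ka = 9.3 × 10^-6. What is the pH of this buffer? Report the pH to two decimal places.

pKa = −log(9.3 × 10^-6) = 5.032
Henderson–Hasselbalch: pH = pKa + log([(CH3)3CCOO-]/[(CH3)3CCOOH]) = 5.032 + log(0.31/0.082)
pH = 5.032 + (+0.578) = 5.61

pH = 5.61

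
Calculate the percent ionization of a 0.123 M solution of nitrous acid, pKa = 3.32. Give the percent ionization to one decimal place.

HNO2 ⇌ NO2- + H+; let x = [H+] at equilibrium.
Ka = 10^(−3.32) = 4.79 × 10^-4
Ka = x²/(C₀ − x); solving the quadratic gives x = 7.44 × 10^-3 M.
Fraction ionized = 7.44 × 10^-3 / 0.123 = 0.0605 → 6.0%

6.0%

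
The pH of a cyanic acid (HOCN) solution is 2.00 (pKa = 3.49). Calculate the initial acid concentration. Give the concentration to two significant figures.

C₀ = 3.2 × 10^-1 M

[H+] = 10^(-2.00) = 1.00 × 10^-2 M = x
Ka = 10^(−3.49) = 3.24 × 10^-4
Ka = x²/(C₀ − x) ⇒ C₀ = x + x²/Ka
C₀ = 1.00 × 10^-2 + (1.00 × 10^-2)²/(3.24 × 10^-4) = 3.19 × 10^-1 M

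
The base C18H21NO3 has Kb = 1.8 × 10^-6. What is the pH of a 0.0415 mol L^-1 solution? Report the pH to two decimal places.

C18H21NO3 + H2O ⇌ C18H22NO3+ + OH-
Kb = [OH-]²/(0.0415 − [OH-]) = 1.8 × 10^-6
Neglecting [OH-] in the denominator: [OH-] = √(1.8 × 10^-6 × 0.0415) = 2.73 × 10^-4 M
Check: 0.66% ionized — well under 5%, approximation valid.
pOH = −log(2.73 × 10^-4) = 3.56; pH = 14.00 − 3.56 = 10.44

pH = 10.44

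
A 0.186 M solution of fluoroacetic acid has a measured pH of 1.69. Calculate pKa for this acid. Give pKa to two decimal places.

[H+] = 10^(-1.69) = 2.04 × 10^-2 M
At equilibrium [HA] = 0.186 − 2.04 × 10^-2 = 1.66 × 10^-1 M
Ka = [H+][A-]/[HA] = (2.04 × 10^-2)² / 1.66 × 10^-1 = 2.51 × 10^-3
pKa = -log(2.51 × 10^-3) = 2.60

pKa = 2.60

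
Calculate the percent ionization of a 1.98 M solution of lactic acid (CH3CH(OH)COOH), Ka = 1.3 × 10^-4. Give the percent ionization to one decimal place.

0.8%

CH3CH(OH)COOH ⇌ CH3CH(OH)COO- + H+; let x = [H+] at equilibrium.
x ≈ √(Ka·C₀) = √(1.3 × 10^-4 × 1.98) = 1.60 × 10^-2 M
Fraction ionized = 1.60 × 10^-2 / 1.98 = 0.0081 → 0.8%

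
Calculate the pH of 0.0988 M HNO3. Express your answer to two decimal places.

pH = 1.01

HNO3 is a strong acid and dissociates completely, so [H+] = 0.0988 M.
pH = -log(0.0988) = 1.01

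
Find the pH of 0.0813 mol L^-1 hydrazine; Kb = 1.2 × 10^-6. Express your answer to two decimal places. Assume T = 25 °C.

N2H4 + H2O ⇌ N2H5+ + OH-
Kb = x²/(0.0813 − x) = 1.2 × 10^-6
Neglecting x in the denominator: x = √(1.2 × 10^-6 × 0.0813) = 3.12 × 10^-4 M
pOH = 3.51, so pH = 14.00 − pOH = 10.49

pH = 10.49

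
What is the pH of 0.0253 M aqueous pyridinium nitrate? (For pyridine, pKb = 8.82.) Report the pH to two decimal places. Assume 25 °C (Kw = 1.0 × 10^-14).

pH = 3.39

C5H5NH+ is the conjugate acid of the weak base C5H5N.
Kb = 10^(−8.82) = 1.51 × 10^-9
Ka = Kw/Kb = 1.0×10^-14 / 1.51 × 10^-9 = 6.62 × 10^-6
Let x = [H+] at equilibrium. Ka = x²/(0.0253 − x).
Assume x ≪ 0.0253: x ≈ √(6.62 × 10^-6 × 0.0253) = 4.09 × 10^-4 M
Check: 1.6% ionized — well under 5%, approximation valid.
pH = −log(4.09 × 10^-4) = 3.39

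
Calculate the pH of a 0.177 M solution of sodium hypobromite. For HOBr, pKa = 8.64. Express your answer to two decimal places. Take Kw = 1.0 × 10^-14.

pH = 10.94

OBr- is the conjugate base of the weak acid HOBr.
Ka = 10^(−8.64) = 2.29 × 10^-9
Kb = Kw/Ka = 1.0×10^-14 / 2.29 × 10^-9 = 4.37 × 10^-6
Kb = x²/(0.177 − x) = 4.37 × 10^-6
Assume x ≪ 0.177: x ≈ √(4.37 × 10^-6 × 0.177) = 8.79 × 10^-4 M
pOH = 3.06, so pH = 14.00 − pOH = 10.94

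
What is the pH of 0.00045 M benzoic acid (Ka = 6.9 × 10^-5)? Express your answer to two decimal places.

pH = 3.84

C6H5COOH ⇌ C6H5COO- + H+
Let x = [H+] at equilibrium. Ka = x²/(0.00045 − x).
The 5% rule fails; solving x² + Ka·x − Ka·C₀ = 0 exactly:
x = (−Ka + √(Ka² + 4·Ka·C₀))/2 = 1.45 × 10^-4 M
pH = −log[H+] = −log(1.45 × 10^-4) = 3.84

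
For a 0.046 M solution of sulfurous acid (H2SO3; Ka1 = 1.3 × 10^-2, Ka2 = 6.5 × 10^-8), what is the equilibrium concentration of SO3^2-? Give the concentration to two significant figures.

First ionization gives [H+] ≈ [HSO3-] = 1.88 × 10^-2 M.
Second step: Ka2 = [H+][SO3^2-]/[HSO3-] ≈ [SO3^2-] (since [H+] ≈ [HSO3-]).
So [SO3^2-] ≈ Ka2.

6.5 × 10^-8 M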